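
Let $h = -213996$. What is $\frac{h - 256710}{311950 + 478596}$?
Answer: $- \frac{235353}{395273} \approx -0.59542$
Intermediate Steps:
$\frac{h - 256710}{311950 + 478596} = \frac{-213996 - 256710}{311950 + 478596} = - \frac{470706}{790546} = \left(-470706\right) \frac{1}{790546} = - \frac{235353}{395273}$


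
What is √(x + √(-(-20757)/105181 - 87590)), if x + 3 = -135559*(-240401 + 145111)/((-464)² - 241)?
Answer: √(1686205844267117653711 + 266912459469*I*√969009732193973)/167553333 ≈ 245.08 + 0.6038*I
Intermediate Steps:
x = 2583354389/43011 (x = -3 - 135559*(-240401 + 145111)/((-464)² - 241) = -3 - 135559*(-95290/(215296 - 241)) = -3 - 135559/(215055*(-1/95290)) = -3 - 135559/(-43011/19058) = -3 - 135559*(-19058/43011) = -3 + 2583483422/43011 = 2583354389/43011 ≈ 60063.)
√(x + √(-(-20757)/105181 - 87590)) = √(2583354389/43011 + √(-(-20757)/105181 - 87590)) = √(2583354389/43011 + √(-1*(-20757/105181) - 87590)) = √(2583354389/43011 + √(20757/105181 - 87590)) = √(2583354389/43011 + √(-9212783033/105181)) = √(2583354389/43011 + I*√969009732193973/105181)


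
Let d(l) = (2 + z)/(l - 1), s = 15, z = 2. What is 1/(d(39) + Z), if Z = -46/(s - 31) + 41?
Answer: 152/6685 ≈ 0.022737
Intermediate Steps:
Z = 351/8 (Z = -46/(15 - 31) + 41 = -46/(-16) + 41 = -46*(-1/16) + 41 = 23/8 + 41 = 351/8 ≈ 43.875)
d(l) = 4/(-1 + l) (d(l) = (2 + 2)/(l - 1) = 4/(-1 + l))
1/(d(39) + Z) = 1/(4/(-1 + 39) + 351/8) = 1/(4/38 + 351/8) = 1/(4*(1/38) + 351/8) = 1/(2/19 + 351/8) = 1/(6685/152) = 152/6685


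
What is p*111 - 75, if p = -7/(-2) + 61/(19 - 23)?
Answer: -5517/4 ≈ -1379.3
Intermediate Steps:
p = -47/4 (p = -7*(-½) + 61/(-4) = 7/2 + 61*(-¼) = 7/2 - 61/4 = -47/4 ≈ -11.750)
p*111 - 75 = -47/4*111 - 75 = -5217/4 - 75 = -5517/4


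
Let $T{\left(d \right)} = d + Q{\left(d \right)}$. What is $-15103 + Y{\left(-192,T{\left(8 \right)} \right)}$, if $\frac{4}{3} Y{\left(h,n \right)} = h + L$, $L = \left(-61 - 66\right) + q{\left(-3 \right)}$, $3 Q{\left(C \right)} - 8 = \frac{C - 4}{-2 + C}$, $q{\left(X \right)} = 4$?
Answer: $- \frac{61357}{4} \approx -15339.0$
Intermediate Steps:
$Q{\left(C \right)} = \frac{8}{3} + \frac{-4 + C}{3 \left(-2 + C\right)}$ ($Q{\left(C \right)} = \frac{8}{3} + \frac{\left(C - 4\right) \frac{1}{-2 + C}}{3} = \frac{8}{3} + \frac{\left(-4 + C\right) \frac{1}{-2 + C}}{3} = \frac{8}{3} + \frac{\frac{1}{-2 + C} \left(-4 + C\right)}{3} = \frac{8}{3} + \frac{-4 + C}{3 \left(-2 + C\right)}$)
$T{\left(d \right)} = d + \frac{-20 + 9 d}{3 \left(-2 + d\right)}$
$L = -123$ ($L = \left(-61 - 66\right) + 4 = -127 + 4 = -123$)
$Y{\left(h,n \right)} = - \frac{369}{4} + \frac{3 h}{4}$ ($Y{\left(h,n \right)} = \frac{3 \left(h - 123\right)}{4} = \frac{3 \left(-123 + h\right)}{4} = - \frac{369}{4} + \frac{3 h}{4}$)
$-15103 + Y{\left(-192,T{\left(8 \right)} \right)} = -15103 + \left(- \frac{369}{4} + \frac{3}{4} \left(-192\right)\right) = -15103 - \frac{945}{4} = - \frac{61357}{4}$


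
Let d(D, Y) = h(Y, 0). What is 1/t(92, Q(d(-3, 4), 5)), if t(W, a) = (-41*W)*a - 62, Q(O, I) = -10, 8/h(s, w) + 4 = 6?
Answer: 1/37658 ≈ 2.6555e-5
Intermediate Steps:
h(s, w) = 4 (h(s, w) = 8/(-4 + 6) = 8/2 = 8*(1/2) = 4)
d(D, Y) = 4
t(W, a) = -62 - 41*W*a (t(W, a) = -41*W*a - 62 = -62 - 41*W*a)
1/t(92, Q(d(-3, 4), 5)) = 1/(-62 - 41*92*(-10)) = 1/(-62 + 37720) = 1/37658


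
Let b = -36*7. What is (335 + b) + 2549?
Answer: 2632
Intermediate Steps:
b = -252
(335 + b) + 2549 = (335 - 252) + 2549 = 83 + 2549 = 2632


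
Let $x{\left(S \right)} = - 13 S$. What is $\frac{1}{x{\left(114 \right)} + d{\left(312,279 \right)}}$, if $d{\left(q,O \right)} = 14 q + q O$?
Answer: $\frac{1}{89934} \approx 1.1119 \cdot 10^{-5}$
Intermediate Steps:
$d{\left(q,O \right)} = 14 q + O q$
$\frac{1}{x{\left(114 \right)} + d{\left(312,279 \right)}} = \frac{1}{\left(-13\right) 114 + 312 \left(14 + 279\right)} = \frac{1}{-1482 + 312 \cdot 293} = \frac{1}{-1482 + 91416} = \frac{1}{89934}$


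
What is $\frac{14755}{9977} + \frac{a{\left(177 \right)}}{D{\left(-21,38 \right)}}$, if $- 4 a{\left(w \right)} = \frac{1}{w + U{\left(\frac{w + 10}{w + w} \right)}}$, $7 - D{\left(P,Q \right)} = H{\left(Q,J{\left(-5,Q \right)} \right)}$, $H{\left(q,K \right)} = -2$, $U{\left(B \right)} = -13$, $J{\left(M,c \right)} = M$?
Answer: $\frac{87103543}{58904208} \approx 1.4787$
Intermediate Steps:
$D{\left(P,Q \right)} = 9$ ($D{\left(P,Q \right)} = 7 - -2 = 7 + 2 = 9$)
$a{\left(w \right)} = - \frac{1}{4 \left(-13 + w\right)}$ ($a{\left(w \right)} = - \frac{1}{4 \left(w - 13\right)} = - \frac{1}{4 \left(-13 + w\right)}$)
$\frac{14755}{9977} + \frac{a{\left(177 \right)}}{D{\left(-21,38 \right)}} = \frac{14755}{9977} + \frac{\left(-1\right) \frac{1}{-52 + 4 \cdot 177}}{9} = 14755 \cdot \frac{1}{9977} + - \frac{1}{-52 + 708} \cdot \frac{1}{9} = \frac{14755}{9977} + - \frac{1}{656} \cdot \frac{1}{9} = \frac{14755}{9977} + \left(-1\right) \frac{1}{656} \cdot \frac{1}{9} = \frac{14755}{9977} - \frac{1}{5904} = \frac{87103543}{58904208}$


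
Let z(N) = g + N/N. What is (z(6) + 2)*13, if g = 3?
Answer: 78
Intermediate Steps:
z(N) = 4 (z(N) = 3 + N/N = 3 + 1 = 4)
(z(6) + 2)*13 = (4 + 2)*13 = 6*13 = 78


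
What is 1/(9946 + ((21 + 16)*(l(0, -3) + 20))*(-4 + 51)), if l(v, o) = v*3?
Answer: 1/44726 ≈ 2.2358e-5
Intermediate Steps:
l(v, o) = 3*v
1/(9946 + ((21 + 16)*(l(0, -3) + 20))*(-4 + 51)) = 1/(9946 + ((21 + 16)*(3*0 + 20))*(-4 + 51)) = 1/(9946 + (37*(0 + 20))*47) = 1/(9946 + (37*20)*47) = 1/(9946 + 740*47) = 1/(9946 + 34780) = 1/44726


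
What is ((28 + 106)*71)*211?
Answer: 2007454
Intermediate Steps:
((28 + 106)*71)*211 = (134*71)*211 = 9514*211 = 2007454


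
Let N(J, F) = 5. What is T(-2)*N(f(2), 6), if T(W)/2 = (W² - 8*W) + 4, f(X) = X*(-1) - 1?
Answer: 240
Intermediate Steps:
f(X) = -1 - X (f(X) = -X - 1 = -1 - X)
T(W) = 8 - 16*W + 2*W² (T(W) = 2*((W² - 8*W) + 4) = 2*(4 + W² - 8*W) = 8 - 16*W + 2*W²)
T(-2)*N(f(2), 6) = (8 - 16*(-2) + 2*(-2)²)*5 = (8 + 32 + 2*4)*5 = (8 + 32 + 8)*5 = 48*5 = 240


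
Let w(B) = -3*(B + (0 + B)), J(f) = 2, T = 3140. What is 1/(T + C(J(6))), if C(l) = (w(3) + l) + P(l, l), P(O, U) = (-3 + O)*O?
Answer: 1/3122 ≈ 0.00032031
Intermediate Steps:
P(O, U) = O*(-3 + O)
w(B) = -6*B (w(B) = -3*(B + B) = -6*B)
C(l) = -18 + l + l*(-3 + l) (C(l) = (-6*3 + l) + l*(-3 + l) = (-18 + l) + l*(-3 + l) = -18 + l + l*(-3 + l))
1/(T + C(J(6))) = 1/(3140 + (-18 + 2 + 2*(-3 + 2))) = 1/(3140 + (-18 + 2 + 2*(-1))) = 1/(3140 + (-18 + 2 - 2)) = 1/(3140 - 18) = 1/3122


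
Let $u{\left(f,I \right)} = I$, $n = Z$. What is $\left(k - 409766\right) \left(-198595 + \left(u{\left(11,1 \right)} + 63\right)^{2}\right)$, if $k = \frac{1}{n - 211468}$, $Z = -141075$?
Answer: $\frac{28097351785500561}{352543} \approx 7.9699 \cdot 10^{10}$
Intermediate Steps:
$n = -141075$
$k = - \frac{1}{352543}$ ($k = \frac{1}{-141075 - 211468} = \frac{1}{-352543} = - \frac{1}{352543} \approx -2.8365 \cdot 10^{-6}$)
$\left(k - 409766\right) \left(-198595 + \left(u{\left(11,1 \right)} + 63\right)^{2}\right) = \left(- \frac{1}{352543} - 409766\right) \left(-198595 + \left(1 + 63\right)^{2}\right) = - \frac{144460134939 \left(-198595 + 64^{2}\right)}{352543} = - \frac{144460134939 \left(-198595 + 4096\right)}{352543} = \left(- \frac{144460134939}{352543}\right) \left(-194499\right) = \frac{28097351785500561}{352543}$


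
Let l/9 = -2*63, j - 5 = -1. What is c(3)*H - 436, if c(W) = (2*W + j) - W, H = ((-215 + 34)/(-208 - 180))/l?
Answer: -27405397/62856 ≈ -436.00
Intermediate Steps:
j = 4 (j = 5 - 1 = 4)
l = -1134 (l = 9*(-2*63) = 9*(-126) = -1134)
H = -181/439992 (H = ((-215 + 34)/(-208 - 180))/(-1134) = -181/(-388)*(-1/1134) = -181*(-1/388)*(-1/1134) = (181/388)*(-1/1134) = -181/439992 ≈ -0.00041137)
c(W) = 4 + W (c(W) = (2*W + 4) - W = (4 + 2*W) - W = 4 + W)
c(3)*H - 436 = (4 + 3)*(-181/439992) - 436 = 7*(-181/439992) - 436 = -181/62856 - 436 = -27405397/62856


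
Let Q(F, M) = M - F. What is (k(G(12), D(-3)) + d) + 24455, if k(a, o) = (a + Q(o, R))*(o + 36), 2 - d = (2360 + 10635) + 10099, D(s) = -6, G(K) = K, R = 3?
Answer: 1993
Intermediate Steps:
d = -23092 (d = 2 - ((2360 + 10635) + 10099) = 2 - (12995 + 10099) = 2 - 1*23094 = 2 - 23094 = -23092)
k(a, o) = (36 + o)*(3 + a - o) (k(a, o) = (a + (3 - o))*(o + 36) = (3 + a - o)*(36 + o) = (36 + o)*(3 + a - o))
(k(G(12), D(-3)) + d) + 24455 = ((108 - 1*(-6)**2 - 33*(-6) + 36*12 + 12*(-6)) - 23092) + 24455 = ((108 - 1*36 + 198 + 432 - 72) - 23092) + 24455 = ((108 - 36 + 198 + 432 - 72) - 23092) + 24455 = (630 - 23092) + 24455 = -22462 + 24455 = 1993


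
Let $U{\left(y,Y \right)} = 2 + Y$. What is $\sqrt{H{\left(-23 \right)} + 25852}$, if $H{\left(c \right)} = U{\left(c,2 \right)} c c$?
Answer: $8 \sqrt{437} \approx 167.24$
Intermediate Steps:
$H{\left(c \right)} = 4 c^{2}$ ($H{\left(c \right)} = \left(2 + 2\right) c c = 4 c c = 4 c^{2}$)
$\sqrt{H{\left(-23 \right)} + 25852} = \sqrt{4 \left(-23\right)^{2} + 25852} = \sqrt{4 \cdot 529 + 25852} = \sqrt{2116 + 25852} = \sqrt{27968} = 8 \sqrt{437}$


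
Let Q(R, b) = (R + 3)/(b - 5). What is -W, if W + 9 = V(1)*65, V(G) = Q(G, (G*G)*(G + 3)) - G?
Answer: 334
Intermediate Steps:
Q(R, b) = (3 + R)/(-5 + b)
V(G) = -G + (3 + G)/(-5 + G**2*(3 + G)) (V(G) = (3 + G)/(-5 + (G*G)*(G + 3)) - G = (3 + G)/(-5 + G**2*(3 + G)) - G = -G + (3 + G)/(-5 + G**2*(3 + G)))
W = -334 (W = -9 + (-1*1 + (3 + 1)/(-5 + 1**2*(3 + 1)))*65 = -9 + (-1 + 4/(-5 + 1*4))*65 = -9 + (-1 + 4/(-5 + 4))*65 = -9 + (-1 + 4/(-1))*65 = -9 + (-1 - 1*4)*65 = -9 + (-1 - 4)*65 = -9 - 5*65 = -9 - 325 = -334)
-W = -1*(-334) = 334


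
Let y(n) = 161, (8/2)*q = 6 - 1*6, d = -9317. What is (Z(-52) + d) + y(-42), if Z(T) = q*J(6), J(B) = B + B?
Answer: -9156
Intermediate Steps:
q = 0 (q = (6 - 1*6)/4 = (6 - 6)/4 = (1/4)*0 = 0)
J(B) = 2*B
Z(T) = 0 (Z(T) = 0*(2*6) = 0*12 = 0)
(Z(-52) + d) + y(-42) = (0 - 9317) + 161 = -9317 + 161 = -9156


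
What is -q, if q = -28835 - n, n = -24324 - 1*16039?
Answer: -11528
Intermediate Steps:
n = -40363 (n = -24324 - 16039 = -40363)
q = 11528 (q = -28835 - 1*(-40363) = -28835 + 40363 = 11528)
-q = -1*11528 = -11528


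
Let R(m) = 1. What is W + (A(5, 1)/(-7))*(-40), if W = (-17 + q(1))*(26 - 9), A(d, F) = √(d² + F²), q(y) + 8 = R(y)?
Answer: -408 + 40*√26/7 ≈ -378.86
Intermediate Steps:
q(y) = -7 (q(y) = -8 + 1 = -7)
A(d, F) = √(F² + d²)
W = -408 (W = (-17 - 7)*(26 - 9) = -24*17 = -408)
W + (A(5, 1)/(-7))*(-40) = -408 + (√(1² + 5²)/(-7))*(-40) = -408 + (√(1 + 25)*(-⅐))*(-40) = -408 + (√26*(-⅐))*(-40) = -408 - √26/7*(-40) = -408 + 40*√26/7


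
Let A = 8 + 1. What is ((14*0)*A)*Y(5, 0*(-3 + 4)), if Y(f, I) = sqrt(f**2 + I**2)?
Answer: 0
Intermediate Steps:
A = 9
Y(f, I) = sqrt(I**2 + f**2)
((14*0)*A)*Y(5, 0*(-3 + 4)) = ((14*0)*9)*sqrt((0*(-3 + 4))**2 + 5**2) = (0*9)*sqrt((0*1)**2 + 25) = 0*sqrt(0**2 + 25) = 0*sqrt(0 + 25) = 0*sqrt(25) = 0*5 = 0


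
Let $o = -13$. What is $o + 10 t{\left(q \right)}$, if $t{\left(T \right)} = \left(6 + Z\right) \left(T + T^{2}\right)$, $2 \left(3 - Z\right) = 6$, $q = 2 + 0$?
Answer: $347$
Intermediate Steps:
$q = 2$
$Z = 0$ ($Z = 3 - 3 = 0$)
$t{\left(T \right)} = 6 T + 6 T^{2}$ ($t{\left(T \right)} = \left(6 + 0\right) \left(T + T^{2}\right) = 6 \left(T + T^{2}\right) = 6 T + 6 T^{2}$)
$o + 10 t{\left(q \right)} = -13 + 10 \cdot 6 \cdot 2 \left(1 + 2\right) = -13 + 10 \cdot 6 \cdot 2 \cdot 3 = -13 + 10 \cdot 36 = -13 + 360 = 347$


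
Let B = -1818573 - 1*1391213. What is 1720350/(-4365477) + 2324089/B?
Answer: -1740856935617/1556916328658 ≈ -1.1181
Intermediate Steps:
B = -3209786 (B = -1818573 - 1391213 = -3209786)
1720350/(-4365477) + 2324089/B = 1720350/(-4365477) + 2324089/(-3209786) = 1720350*(-1/4365477) + 2324089*(-1/3209786) = -191150/485053 - 2324089/3209786 = -1740856935617/1556916328658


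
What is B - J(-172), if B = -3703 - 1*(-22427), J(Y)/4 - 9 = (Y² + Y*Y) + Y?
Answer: -217296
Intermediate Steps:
J(Y) = 36 + 4*Y + 8*Y² (J(Y) = 36 + 4*((Y² + Y*Y) + Y) = 36 + 4*((Y² + Y²) + Y) = 36 + 4*(2*Y² + Y) = 36 + 4*(Y + 2*Y²) = 36 + (4*Y + 8*Y²) = 36 + 4*Y + 8*Y²)
B = 18724 (B = -3703 + 22427 = 18724)
B - J(-172) = 18724 - (36 + 4*(-172) + 8*(-172)²) = 18724 - (36 - 688 + 8*29584) = 18724 - (36 - 688 + 236672) = 18724 - 1*236020 = 18724 - 236020 = -217296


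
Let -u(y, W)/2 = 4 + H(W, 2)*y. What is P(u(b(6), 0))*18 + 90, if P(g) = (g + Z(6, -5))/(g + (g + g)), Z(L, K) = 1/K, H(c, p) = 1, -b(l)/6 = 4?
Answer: 9597/100 ≈ 95.970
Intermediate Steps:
b(l) = -24 (b(l) = -6*4 = -24)
u(y, W) = -8 - 2*y (u(y, W) = -2*(4 + 1*y) = -2*(4 + y) = -8 - 2*y)
P(g) = (-⅕ + g)/(3*g) (P(g) = (g + 1/(-5))/(g + (g + g)) = (g - ⅕)/(g + 2*g) = (-⅕ + g)/((3*g)) = (-⅕ + g)*(1/(3*g)) = (-⅕ + g)/(3*g))
P(u(b(6), 0))*18 + 90 = ((-1 + 5*(-8 - 2*(-24)))/(15*(-8 - 2*(-24))))*18 + 90 = ((-1 + 5*(-8 + 48))/(15*(-8 + 48)))*18 + 90 = ((1/15)*(-1 + 5*40)/40)*18 + 90 = ((1/15)*(1/40)*(-1 + 200))*18 + 90 = ((1/15)*(1/40)*199)*18 + 90 = (199/600)*18 + 90 = 597/100 + 90 = 9597/100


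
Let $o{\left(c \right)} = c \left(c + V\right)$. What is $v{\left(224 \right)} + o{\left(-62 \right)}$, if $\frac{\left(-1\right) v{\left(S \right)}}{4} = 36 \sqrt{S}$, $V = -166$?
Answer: $14136 - 576 \sqrt{14} \approx 11981.0$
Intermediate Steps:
$o{\left(c \right)} = c \left(-166 + c\right)$ ($o{\left(c \right)} = c \left(c - 166\right) = c \left(-166 + c\right)$)
$v{\left(S \right)} = - 144 \sqrt{S}$ ($v{\left(S \right)} = - 4 \cdot 36 \sqrt{S} = - 144 \sqrt{S}$)
$v{\left(224 \right)} + o{\left(-62 \right)} = - 144 \sqrt{224} - 62 \left(-166 - 62\right) = - 144 \cdot 4 \sqrt{14} - -14136 = - 576 \sqrt{14} + 14136 = 14136 - 576 \sqrt{14}$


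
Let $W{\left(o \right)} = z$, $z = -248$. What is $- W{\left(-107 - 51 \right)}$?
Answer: $248$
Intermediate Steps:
$W{\left(o \right)} = -248$
$- W{\left(-107 - 51 \right)} = \left(-1\right) \left(-248\right) = 248$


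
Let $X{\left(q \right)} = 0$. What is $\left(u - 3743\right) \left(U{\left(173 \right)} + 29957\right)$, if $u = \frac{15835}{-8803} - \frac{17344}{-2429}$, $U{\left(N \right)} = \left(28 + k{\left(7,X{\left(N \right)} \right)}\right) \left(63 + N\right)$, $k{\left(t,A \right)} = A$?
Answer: $- \frac{2922290626209560}{21382487} \approx -1.3667 \cdot 10^{8}$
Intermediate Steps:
$U{\left(N \right)} = 1764 + 28 N$ ($U{\left(N \right)} = \left(28 + 0\right) \left(63 + N\right) = 28 \left(63 + N\right) = 1764 + 28 N$)
$u = \frac{114216017}{21382487}$ ($u = 15835 \left(- \frac{1}{8803}\right) - - \frac{17344}{2429} = - \frac{15835}{8803} + \frac{17344}{2429} = \frac{114216017}{21382487} \approx 5.3416$)
$\left(u - 3743\right) \left(U{\left(173 \right)} + 29957\right) = \left(\frac{114216017}{21382487} - 3743\right) \left(\left(1764 + 28 \cdot 173\right) + 29957\right) = - \frac{79920432824 \left(\left(1764 + 4844\right) + 29957\right)}{21382487} = - \frac{79920432824 \left(6608 + 29957\right)}{21382487} = \left(- \frac{79920432824}{21382487}\right) 36565 = - \frac{2922290626209560}{21382487}$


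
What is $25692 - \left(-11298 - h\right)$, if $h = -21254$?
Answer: $15736$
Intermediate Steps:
$25692 - \left(-11298 - h\right) = 25692 - \left(-11298 - -21254\right) = 25692 - \left(-11298 + 21254\right) = 25692 - 9956 = 15736$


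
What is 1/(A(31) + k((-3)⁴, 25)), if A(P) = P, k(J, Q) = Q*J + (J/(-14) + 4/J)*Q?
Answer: 1134/2168879 ≈ 0.00052285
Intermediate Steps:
k(J, Q) = J*Q + Q*(4/J - J/14) (k(J, Q) = J*Q + (J*(-1/14) + 4/J)*Q = J*Q + (-J/14 + 4/J)*Q = J*Q + (4/J - J/14)*Q = J*Q + Q*(4/J - J/14))
1/(A(31) + k((-3)⁴, 25)) = 1/(31 + (1/14)*25*(56 + 13*((-3)⁴)²)/(-3)⁴) = 1/(31 + (1/14)*25*(56 + 13*81²)/81) = 1/(31 + (1/14)*25*(1/81)*(56 + 13*6561)) = 1/(31 + (1/14)*25*(1/81)*(56 + 85293)) = 1/(31 + (1/14)*25*(1/81)*85349) = 1/(31 + 2133725/1134) = 1/(2168879/1134) = 1134/2168879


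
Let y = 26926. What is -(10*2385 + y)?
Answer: -50776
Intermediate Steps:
-(10*2385 + y) = -(10*2385 + 26926) = -(23850 + 26926) = -1*50776 = -50776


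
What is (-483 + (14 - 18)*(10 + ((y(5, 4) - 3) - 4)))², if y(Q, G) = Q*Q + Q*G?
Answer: 455625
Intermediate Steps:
y(Q, G) = Q² + G*Q
(-483 + (14 - 18)*(10 + ((y(5, 4) - 3) - 4)))² = (-483 + (14 - 18)*(10 + ((5*(4 + 5) - 3) - 4)))² = (-483 - 4*(10 + ((5*9 - 3) - 4)))² = (-483 - 4*(10 + ((45 - 3) - 4)))² = (-483 - 4*(10 + (42 - 4)))² = (-483 - 4*(10 + 38))² = (-483 - 4*48)² = (-483 - 192)² = (-675)² = 455625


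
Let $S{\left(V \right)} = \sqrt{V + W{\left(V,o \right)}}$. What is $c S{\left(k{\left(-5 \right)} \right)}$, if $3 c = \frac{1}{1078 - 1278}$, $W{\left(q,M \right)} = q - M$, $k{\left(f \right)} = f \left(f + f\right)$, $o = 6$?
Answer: $- \frac{\sqrt{94}}{600} \approx -0.016159$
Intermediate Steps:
$k{\left(f \right)} = 2 f^{2}$ ($k{\left(f \right)} = f 2 f = 2 f^{2}$)
$c = - \frac{1}{600}$ ($c = \frac{1}{3 \left(1078 - 1278\right)} = \frac{1}{3 \left(-200\right)} = \frac{1}{3} \left(- \frac{1}{200}\right) = - \frac{1}{600} \approx -0.0016667$)
$S{\left(V \right)} = \sqrt{-6 + 2 V}$ ($S{\left(V \right)} = \sqrt{V + \left(V - 6\right)} = \sqrt{V + \left(-6 + V\right)} = \sqrt{-6 + 2 V}$)
$c S{\left(k{\left(-5 \right)} \right)} = - \frac{\sqrt{-6 + 2 \cdot 2 \left(-5\right)^{2}}}{600} = - \frac{\sqrt{-6 + 2 \cdot 2 \cdot 25}}{600} = - \frac{\sqrt{-6 + 2 \cdot 50}}{600} = - \frac{\sqrt{-6 + 100}}{600} = - \frac{\sqrt{94}}{600}$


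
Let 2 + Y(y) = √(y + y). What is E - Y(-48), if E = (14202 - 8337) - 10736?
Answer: -4869 - 4*I*√6 ≈ -4869.0 - 9.798*I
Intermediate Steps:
Y(y) = -2 + √2*√y (Y(y) = -2 + √(y + y) = -2 + √(2*y) = -2 + √2*√y)
E = -4871 (E = 5865 - 10736 = -4871)
E - Y(-48) = -4871 - (-2 + √2*√(-48)) = -4871 - (-2 + √2*(4*I*√3)) = -4871 - (-2 + 4*I*√6) = -4871 + (2 - 4*I*√6) = -4869 - 4*I*√6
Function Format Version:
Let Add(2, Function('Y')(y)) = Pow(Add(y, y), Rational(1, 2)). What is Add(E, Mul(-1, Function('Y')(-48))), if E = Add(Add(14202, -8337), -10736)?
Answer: Add(-4869, Mul(-4, I, Pow(6, Rational(1, 2)))) ≈ Add(-4869.0, Mul(-9.7980, I))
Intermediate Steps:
Function('Y')(y) = Add(-2, Mul(Pow(2, Rational(1, 2)), Pow(y, Rational(1, 2)))) (Function('Y')(y) = Add(-2, Pow(Add(y, y), Rational(1, 2))) = Add(-2, Pow(Mul(2, y), Rational(1, 2))) = Add(-2, Mul(Pow(2, Rational(1, 2)), Pow(y, Rational(1, 2)))))
E = -4871 (E = Add(5865, -10736) = -4871)
Add(E, Mul(-1, Function('Y')(-48))) = Add(-4871, Mul(-1, Add(-2, Mul(Pow(2, Rational(1, 2)), Pow(-48, Rational(1, 2)))))) = Add(-4871, Mul(-1, Add(-2, Mul(Pow(2, Rational(1, 2)), Mul(4, I, Pow(3, Rational(1, 2))))))) = Add(-4871, Mul(-1, Add(-2, Mul(4, I, Pow(6, Rational(1, 2)))))) = Add(-4871, Add(2, Mul(-4, I, Pow(6, Rational(1, 2))))) = Add(-4869, Mul(-4, I, Pow(6, Rational(1, 2))))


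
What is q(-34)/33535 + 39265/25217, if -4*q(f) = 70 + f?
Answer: 1316524822/845652095 ≈ 1.5568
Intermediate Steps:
q(f) = -35/2 - f/4 (q(f) = -(70 + f)/4 = -35/2 - f/4)
q(-34)/33535 + 39265/25217 = (-35/2 - ¼*(-34))/33535 + 39265/25217 = (-35/2 + 17/2)*(1/33535) + 39265*(1/25217) = -9*1/33535 + 39265/25217 = -9/33535 + 39265/25217 = 1316524822/845652095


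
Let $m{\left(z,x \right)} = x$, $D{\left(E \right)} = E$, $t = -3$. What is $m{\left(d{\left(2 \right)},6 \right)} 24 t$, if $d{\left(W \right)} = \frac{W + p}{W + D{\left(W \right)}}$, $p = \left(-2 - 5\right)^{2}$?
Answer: $-432$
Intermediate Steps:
$p = 49$ ($p = \left(-7\right)^{2} = 49$)
$d{\left(W \right)} = \frac{49 + W}{2 W}$ ($d{\left(W \right)} = \frac{W + 49}{W + W} = \frac{49 + W}{2 W}$)
$m{\left(d{\left(2 \right)},6 \right)} 24 t = 6 \cdot 24 \left(-3\right) = 144 \left(-3\right) = -432$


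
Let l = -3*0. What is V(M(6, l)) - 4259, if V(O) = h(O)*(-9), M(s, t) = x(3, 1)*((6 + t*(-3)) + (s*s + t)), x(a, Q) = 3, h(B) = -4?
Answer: -4223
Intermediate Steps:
l = 0
M(s, t) = 18 - 6*t + 3*s² (M(s, t) = 3*((6 + t*(-3)) + (s*s + t)) = 3*((6 - 3*t) + (s² + t)) = 3*((6 - 3*t) + (t + s²)) = 3*(6 + s² - 2*t) = 18 - 6*t + 3*s²)
V(O) = 36 (V(O) = -4*(-9) = 36)
V(M(6, l)) - 4259 = 36 - 4259 = -4223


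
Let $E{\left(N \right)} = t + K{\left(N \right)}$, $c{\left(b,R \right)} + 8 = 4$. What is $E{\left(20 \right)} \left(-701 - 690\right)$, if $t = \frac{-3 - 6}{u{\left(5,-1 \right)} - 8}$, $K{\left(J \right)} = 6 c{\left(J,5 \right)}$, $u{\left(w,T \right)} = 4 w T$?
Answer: $\frac{922233}{28} \approx 32937.0$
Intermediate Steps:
$c{\left(b,R \right)} = -4$ ($c{\left(b,R \right)} = -8 + 4 = -4$)
$u{\left(w,T \right)} = 4 T w$
$K{\left(J \right)} = -24$ ($K{\left(J \right)} = 6 \left(-4\right) = -24$)
$t = \frac{9}{28}$ ($t = \frac{-3 - 6}{4 \left(-1\right) 5 - 8} = - \frac{9}{-20 - 8} = - \frac{9}{-28} = \left(-9\right) \left(- \frac{1}{28}\right) = \frac{9}{28} \approx 0.32143$)
$E{\left(N \right)} = - \frac{663}{28}$ ($E{\left(N \right)} = \frac{9}{28} - 24 = - \frac{663}{28}$)
$E{\left(20 \right)} \left(-701 - 690\right) = - \frac{663 \left(-701 - 690\right)}{28} = \left(- \frac{663}{28}\right) \left(-1391\right) = \frac{922233}{28}$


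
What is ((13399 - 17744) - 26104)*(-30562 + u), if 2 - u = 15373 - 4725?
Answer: 1254742392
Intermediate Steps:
u = -10646 (u = 2 - (15373 - 4725) = 2 - 1*10648 = 2 - 10648 = -10646)
((13399 - 17744) - 26104)*(-30562 + u) = ((13399 - 17744) - 26104)*(-30562 - 10646) = (-4345 - 26104)*(-41208) = -30449*(-41208) = 1254742392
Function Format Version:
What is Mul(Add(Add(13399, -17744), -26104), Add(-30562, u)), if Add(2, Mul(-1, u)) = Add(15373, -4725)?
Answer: 1254742392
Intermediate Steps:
u = -10646 (u = Add(2, Mul(-1, Add(15373, -4725))) = Add(2, Mul(-1, 10648)) = Add(2, -10648) = -10646)
Mul(Add(Add(13399, -17744), -26104), Add(-30562, u)) = Mul(Add(Add(13399, -17744), -26104), Add(-30562, -10646)) = Mul(Add(-4345, -26104), -41208) = Mul(-30449, -41208) = 1254742392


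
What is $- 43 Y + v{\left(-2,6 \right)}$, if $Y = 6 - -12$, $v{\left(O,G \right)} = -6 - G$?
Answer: $-786$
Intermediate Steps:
$Y = 18$ ($Y = 6 + 12 = 18$)
$- 43 Y + v{\left(-2,6 \right)} = \left(-43\right) 18 - 12 = -774 - 12 = -786$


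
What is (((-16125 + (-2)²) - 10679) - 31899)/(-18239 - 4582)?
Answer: 58699/22821 ≈ 2.5721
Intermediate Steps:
(((-16125 + (-2)²) - 10679) - 31899)/(-18239 - 4582) = (((-16125 + 4) - 10679) - 31899)/(-22821) = ((-16121 - 10679) - 31899)*(-1/22821) = (-26800 - 31899)*(-1/22821) = -58699*(-1/22821) = 58699/22821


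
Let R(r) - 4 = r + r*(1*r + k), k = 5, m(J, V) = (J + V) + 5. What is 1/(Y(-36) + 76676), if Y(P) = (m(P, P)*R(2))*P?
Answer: 1/124916 ≈ 8.0054e-6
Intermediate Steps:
m(J, V) = 5 + J + V
R(r) = 4 + r + r*(5 + r) (R(r) = 4 + (r + r*(1*r + 5)) = 4 + (r + r*(r + 5)) = 4 + (r + r*(5 + r)) = 4 + r + r*(5 + r))
Y(P) = P*(100 + 40*P) (Y(P) = ((5 + P + P)*(4 + 2² + 6*2))*P = ((5 + 2*P)*(4 + 4 + 12))*P = ((5 + 2*P)*20)*P = (100 + 40*P)*P = P*(100 + 40*P))
1/(Y(-36) + 76676) = 1/(20*(-36)*(5 + 2*(-36)) + 76676) = 1/(20*(-36)*(5 - 72) + 76676) = 1/(20*(-36)*(-67) + 76676) = 1/(48240 + 76676) = 1/124916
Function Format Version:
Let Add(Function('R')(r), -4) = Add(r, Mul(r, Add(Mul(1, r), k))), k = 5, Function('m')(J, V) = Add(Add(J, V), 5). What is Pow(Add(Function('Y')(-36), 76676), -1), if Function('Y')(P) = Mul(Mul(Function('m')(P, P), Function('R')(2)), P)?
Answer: Rational(1, 124916) ≈ 8.0054e-6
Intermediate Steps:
Function('m')(J, V) = Add(5, J, V)
Function('R')(r) = Add(4, r, Mul(r, Add(5, r))) (Function('R')(r) = Add(4, Add(r, Mul(r, Add(Mul(1, r), 5)))) = Add(4, Add(r, Mul(r, Add(r, 5)))) = Add(4, Add(r, Mul(r, Add(5, r)))) = Add(4, r, Mul(r, Add(5, r))))
Function('Y')(P) = Mul(P, Add(100, Mul(40, P))) (Function('Y')(P) = Mul(Mul(Add(5, P, P), Add(4, Pow(2, 2), Mul(6, 2))), P) = Mul(Mul(Add(5, Mul(2, P)), Add(4, 4, 12)), P) = Mul(Mul(Add(5, Mul(2, P)), 20), P) = Mul(Add(100, Mul(40, P)), P) = Mul(P, Add(100, Mul(40, P))))
Pow(Add(Function('Y')(-36), 76676), -1) = Pow(Add(Mul(20, -36, Add(5, Mul(2, -36))), 76676), -1) = Pow(Add(Mul(20, -36, Add(5, -72)), 76676), -1) = Pow(Add(Mul(20, -36, -67), 76676), -1) = Pow(Add(48240, 76676), -1) = Pow(124916, -1) = Rational(1, 124916)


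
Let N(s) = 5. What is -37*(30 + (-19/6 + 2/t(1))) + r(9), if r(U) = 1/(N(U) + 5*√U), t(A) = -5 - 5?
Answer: -59123/60 ≈ -985.38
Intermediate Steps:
t(A) = -10
r(U) = 1/(5 + 5*√U)
-37*(30 + (-19/6 + 2/t(1))) + r(9) = -37*(30 + (-19/6 + 2/(-10))) + 1/(5*(1 + √9)) = -37*(30 + (-19*⅙ + 2*(-⅒))) + 1/(5*(1 + 3)) = -37*(30 + (-19/6 - ⅕)) + (⅕)/4 = -37*(30 - 101/30) + (⅕)*(¼) = -37*799/30 + 1/20 = -29563/30 + 1/20 = -59123/60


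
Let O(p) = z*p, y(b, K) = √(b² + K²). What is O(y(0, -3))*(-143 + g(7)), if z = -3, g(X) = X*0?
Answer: 1287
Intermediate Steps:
g(X) = 0
y(b, K) = √(K² + b²)
O(p) = -3*p
O(y(0, -3))*(-143 + g(7)) = (-3*√((-3)² + 0²))*(-143 + 0) = -3*√(9 + 0)*(-143) = -3*√9*(-143) = -3*3*(-143) = -9*(-143) = 1287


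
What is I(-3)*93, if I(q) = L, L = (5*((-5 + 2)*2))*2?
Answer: -5580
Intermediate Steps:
L = -60 (L = (5*(-3*2))*2 = (5*(-6))*2 = -30*2 = -60)
I(q) = -60
I(-3)*93 = -60*93 = -5580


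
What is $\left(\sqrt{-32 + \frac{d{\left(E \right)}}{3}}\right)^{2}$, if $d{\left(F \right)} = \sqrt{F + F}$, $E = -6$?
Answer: $-32 + \frac{2 i \sqrt{3}}{3} \approx -32.0 + 1.1547 i$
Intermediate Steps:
$d{\left(F \right)} = \sqrt{2} \sqrt{F}$ ($d{\left(F \right)} = \sqrt{2 F} = \sqrt{2} \sqrt{F}$)
$\left(\sqrt{-32 + \frac{d{\left(E \right)}}{3}}\right)^{2} = \left(\sqrt{-32 + \frac{\sqrt{2} \sqrt{-6}}{3}}\right)^{2} = \left(\sqrt{-32 + \sqrt{2} i \sqrt{6} \cdot \frac{1}{3}}\right)^{2} = \left(\sqrt{-32 + 2 i \sqrt{3} \cdot \frac{1}{3}}\right)^{2} = \left(\sqrt{-32 + \frac{2 i \sqrt{3}}{3}}\right)^{2} = -32 + \frac{2 i \sqrt{3}}{3}$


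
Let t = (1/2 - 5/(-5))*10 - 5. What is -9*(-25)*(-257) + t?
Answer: -57815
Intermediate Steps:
t = 10 (t = (1*(½) - 5*(-⅕))*10 - 5 = (½ + 1)*10 - 5 = (3/2)*10 - 5 = 15 - 5 = 10)
-9*(-25)*(-257) + t = -9*(-25)*(-257) + 10 = 225*(-257) + 10 = -57825 + 10 = -57815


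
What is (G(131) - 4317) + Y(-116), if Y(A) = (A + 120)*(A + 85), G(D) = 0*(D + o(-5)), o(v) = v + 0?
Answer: -4441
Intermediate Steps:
o(v) = v
G(D) = 0 (G(D) = 0*(D - 5) = 0*(-5 + D) = 0)
Y(A) = (85 + A)*(120 + A) (Y(A) = (120 + A)*(85 + A) = (85 + A)*(120 + A))
(G(131) - 4317) + Y(-116) = (0 - 4317) + (10200 + (-116)**2 + 205*(-116)) = -4317 + (10200 + 13456 - 23780) = -4317 - 124 = -4441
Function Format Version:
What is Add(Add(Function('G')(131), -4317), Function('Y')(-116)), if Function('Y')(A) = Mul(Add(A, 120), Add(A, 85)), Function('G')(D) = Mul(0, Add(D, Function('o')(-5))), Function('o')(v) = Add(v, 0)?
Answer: -4441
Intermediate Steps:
Function('o')(v) = v
Function('G')(D) = 0 (Function('G')(D) = Mul(0, Add(D, -5)) = Mul(0, Add(-5, D)) = 0)
Function('Y')(A) = Mul(Add(85, A), Add(120, A)) (Function('Y')(A) = Mul(Add(120, A), Add(85, A)) = Mul(Add(85, A), Add(120, A)))
Add(Add(Function('G')(131), -4317), Function('Y')(-116)) = Add(Add(0, -4317), Add(10200, Pow(-116, 2), Mul(205, -116))) = Add(-4317, Add(10200, 13456, -23780)) = Add(-4317, -124) = -4441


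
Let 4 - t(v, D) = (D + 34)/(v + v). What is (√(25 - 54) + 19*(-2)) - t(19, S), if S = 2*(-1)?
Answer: -782/19 + I*√29 ≈ -41.158 + 5.3852*I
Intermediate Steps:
S = -2
t(v, D) = 4 - (34 + D)/(2*v) (t(v, D) = 4 - (D + 34)/(v + v) = 4 - (34 + D)/(2*v))
(√(25 - 54) + 19*(-2)) - t(19, S) = (√(25 - 54) + 19*(-2)) - (-34 - 1*(-2) + 8*19)/(2*19) = (√(-29) - 38) - (-34 + 2 + 152)/(2*19) = (I*√29 - 38) - 120/(2*19) = (-38 + I*√29) - 1*60/19 = (-38 + I*√29) - 60/19 = -782/19 + I*√29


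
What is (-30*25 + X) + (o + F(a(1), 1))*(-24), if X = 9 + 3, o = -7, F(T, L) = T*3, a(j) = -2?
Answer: -426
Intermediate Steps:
F(T, L) = 3*T
X = 12
(-30*25 + X) + (o + F(a(1), 1))*(-24) = (-30*25 + 12) + (-7 + 3*(-2))*(-24) = (-750 + 12) + (-7 - 6)*(-24) = -738 - 13*(-24) = -738 + 312 = -426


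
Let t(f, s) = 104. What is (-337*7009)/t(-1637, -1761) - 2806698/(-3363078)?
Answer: -1323901553497/58293352 ≈ -22711.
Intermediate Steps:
(-337*7009)/t(-1637, -1761) - 2806698/(-3363078) = -337*7009/104 - 2806698/(-3363078) = -2362033*1/104 - 2806698*(-1/3363078) = -2362033/104 + 467783/560513 = -1323901553497/58293352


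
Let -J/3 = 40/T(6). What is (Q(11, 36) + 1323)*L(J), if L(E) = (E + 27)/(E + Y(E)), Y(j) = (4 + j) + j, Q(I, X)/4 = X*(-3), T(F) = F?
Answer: -891/8 ≈ -111.38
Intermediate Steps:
Q(I, X) = -12*X (Q(I, X) = 4*(X*(-3)) = 4*(-3*X) = -12*X)
Y(j) = 4 + 2*j
J = -20 (J = -120/6 = -3*20/3 = -20)
L(E) = (27 + E)/(4 + 3*E) (L(E) = (E + 27)/(E + (4 + 2*E)) = (27 + E)/(4 + 3*E))
(Q(11, 36) + 1323)*L(J) = (-12*36 + 1323)*((27 - 20)/(4 + 3*(-20))) = (-432 + 1323)*(7/(4 - 60)) = 891*(7/(-56)) = 891*(-1/56*7) = 891*(-⅛) = -891/8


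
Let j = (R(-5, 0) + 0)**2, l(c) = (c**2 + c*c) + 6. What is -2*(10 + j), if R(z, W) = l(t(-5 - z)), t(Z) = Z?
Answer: -92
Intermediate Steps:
l(c) = 6 + 2*c**2 (l(c) = (c**2 + c**2) + 6 = 2*c**2 + 6 = 6 + 2*c**2)
R(z, W) = 6 + 2*(-5 - z)**2
j = 36 (j = ((6 + 2*(5 - 5)**2) + 0)**2 = ((6 + 2*0**2) + 0)**2 = ((6 + 2*0) + 0)**2 = ((6 + 0) + 0)**2 = (6 + 0)**2 = 6**2 = 36)
-2*(10 + j) = -2*(10 + 36) = -2*46 = -92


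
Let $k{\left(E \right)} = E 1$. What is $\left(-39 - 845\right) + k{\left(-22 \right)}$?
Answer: $-906$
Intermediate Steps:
$k{\left(E \right)} = E$
$\left(-39 - 845\right) + k{\left(-22 \right)} = \left(-39 - 845\right) - 22 = -884 - 22 = -906$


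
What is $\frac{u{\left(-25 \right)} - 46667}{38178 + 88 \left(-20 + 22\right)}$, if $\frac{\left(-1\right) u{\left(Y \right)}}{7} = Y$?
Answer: $- \frac{23246}{19177} \approx -1.2122$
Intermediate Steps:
$u{\left(Y \right)} = - 7 Y$
$\frac{u{\left(-25 \right)} - 46667}{38178 + 88 \left(-20 + 22\right)} = \frac{\left(-7\right) \left(-25\right) - 46667}{38178 + 88 \left(-20 + 22\right)} = \frac{175 - 46667}{38178 + 88 \cdot 2} = - \frac{46492}{38178 + 176} = - \frac{46492}{38354} = \left(-46492\right) \frac{1}{38354} = - \frac{23246}{19177}$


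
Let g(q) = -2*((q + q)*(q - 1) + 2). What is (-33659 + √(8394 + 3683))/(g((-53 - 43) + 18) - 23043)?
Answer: 33659/47695 - √12077/47695 ≈ 0.70341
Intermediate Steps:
g(q) = -4 - 4*q*(-1 + q) (g(q) = -2*((2*q)*(-1 + q) + 2) = -2*(2*q*(-1 + q) + 2) = -2*(2 + 2*q*(-1 + q)) = -4 - 4*q*(-1 + q))
(-33659 + √(8394 + 3683))/(g((-53 - 43) + 18) - 23043) = (-33659 + √(8394 + 3683))/((-4 - 4*((-53 - 43) + 18)² + 4*((-53 - 43) + 18)) - 23043) = (-33659 + √12077)/((-4 - 4*(-96 + 18)² + 4*(-96 + 18)) - 23043) = (-33659 + √12077)/((-4 - 4*(-78)² + 4*(-78)) - 23043) = (-33659 + √12077)/((-4 - 4*6084 - 312) - 23043) = (-33659 + √12077)/((-4 - 24336 - 312) - 23043) = (-33659 + √12077)/(-24652 - 23043) = (-33659 + √12077)/(-47695) = (-33659 + √12077)*(-1/47695) = 33659/47695 - √12077/47695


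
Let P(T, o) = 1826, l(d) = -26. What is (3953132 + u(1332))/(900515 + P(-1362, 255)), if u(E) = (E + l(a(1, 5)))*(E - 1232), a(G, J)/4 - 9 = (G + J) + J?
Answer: 4083732/902341 ≈ 4.5257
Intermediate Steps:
a(G, J) = 36 + 4*G + 8*J (a(G, J) = 36 + 4*((G + J) + J) = 36 + 4*(G + 2*J) = 36 + (4*G + 8*J) = 36 + 4*G + 8*J)
u(E) = (-1232 + E)*(-26 + E) (u(E) = (E - 26)*(E - 1232) = (-26 + E)*(-1232 + E) = (-1232 + E)*(-26 + E))
(3953132 + u(1332))/(900515 + P(-1362, 255)) = (3953132 + (32032 + 1332² - 1258*1332))/(900515 + 1826) = (3953132 + (32032 + 1774224 - 1675656))/902341 = (3953132 + 130600)*(1/902341) = 4083732*(1/902341) = 4083732/902341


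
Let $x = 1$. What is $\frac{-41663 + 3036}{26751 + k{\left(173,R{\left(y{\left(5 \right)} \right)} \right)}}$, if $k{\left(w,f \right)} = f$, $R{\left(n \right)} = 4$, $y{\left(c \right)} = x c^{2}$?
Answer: $- \frac{38627}{26755} \approx -1.4437$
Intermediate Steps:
$y{\left(c \right)} = c^{2}$ ($y{\left(c \right)} = 1 c^{2} = c^{2}$)
$\frac{-41663 + 3036}{26751 + k{\left(173,R{\left(y{\left(5 \right)} \right)} \right)}} = \frac{-41663 + 3036}{26751 + 4} = - \frac{38627}{26755}$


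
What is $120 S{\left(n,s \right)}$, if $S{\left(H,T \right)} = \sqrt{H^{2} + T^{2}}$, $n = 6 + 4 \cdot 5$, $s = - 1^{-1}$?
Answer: $120 \sqrt{677} \approx 3122.3$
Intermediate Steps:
$s = -1$ ($s = \left(-1\right) 1 = -1$)
$n = 26$ ($n = 6 + 20 = 26$)
$120 S{\left(n,s \right)} = 120 \sqrt{26^{2} + \left(-1\right)^{2}} = 120 \sqrt{676 + 1} = 120 \sqrt{677}$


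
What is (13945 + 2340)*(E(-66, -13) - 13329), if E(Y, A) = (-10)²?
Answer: -215434265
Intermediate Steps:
E(Y, A) = 100
(13945 + 2340)*(E(-66, -13) - 13329) = (13945 + 2340)*(100 - 13329) = 16285*(-13229) = -215434265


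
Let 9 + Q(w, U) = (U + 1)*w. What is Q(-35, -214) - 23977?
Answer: -16531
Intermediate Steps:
Q(w, U) = -9 + w*(1 + U) (Q(w, U) = -9 + (U + 1)*w = -9 + (1 + U)*w = -9 + w*(1 + U))
Q(-35, -214) - 23977 = (-9 - 35 - 214*(-35)) - 23977 = (-9 - 35 + 7490) - 23977 = 7446 - 23977 = -16531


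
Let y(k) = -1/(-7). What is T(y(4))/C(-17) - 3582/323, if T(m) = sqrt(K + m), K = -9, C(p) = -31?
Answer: -3582/323 - I*sqrt(434)/217 ≈ -11.09 - 0.096003*I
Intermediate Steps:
y(k) = 1/7 (y(k) = -1*(-1/7) = 1/7)
T(m) = sqrt(-9 + m)
T(y(4))/C(-17) - 3582/323 = sqrt(-9 + 1/7)/(-31) - 3582/323 = sqrt(-62/7)*(-1/31) - 3582*1/323 = (I*sqrt(434)/7)*(-1/31) - 3582/323 = -I*sqrt(434)/217 - 3582/323 = -3582/323 - I*sqrt(434)/217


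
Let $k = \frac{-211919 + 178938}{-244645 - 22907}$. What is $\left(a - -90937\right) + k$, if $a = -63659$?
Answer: $\frac{7298316437}{267552} \approx 27278.0$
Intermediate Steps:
$k = \frac{32981}{267552}$ ($k = - \frac{32981}{-267552} = \left(-32981\right) \left(- \frac{1}{267552}\right) = \frac{32981}{267552} \approx 0.12327$)
$\left(a - -90937\right) + k = \left(-63659 - -90937\right) + \frac{32981}{267552} = \left(-63659 + 90937\right) + \frac{32981}{267552} = 27278 + \frac{32981}{267552} = \frac{7298316437}{267552}$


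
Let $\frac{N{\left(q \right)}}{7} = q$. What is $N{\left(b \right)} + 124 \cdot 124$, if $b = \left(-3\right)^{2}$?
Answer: $15439$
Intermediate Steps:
$b = 9$
$N{\left(q \right)} = 7 q$
$N{\left(b \right)} + 124 \cdot 124 = 7 \cdot 9 + 124 \cdot 124 = 63 + 15376 = 15439$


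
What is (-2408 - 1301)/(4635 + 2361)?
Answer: -3709/6996 ≈ -0.53016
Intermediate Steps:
(-2408 - 1301)/(4635 + 2361) = -3709/6996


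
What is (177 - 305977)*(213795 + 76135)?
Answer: -88660594000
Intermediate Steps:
(177 - 305977)*(213795 + 76135) = -305800*289930 = -88660594000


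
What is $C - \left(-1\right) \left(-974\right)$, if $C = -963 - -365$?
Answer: $-1572$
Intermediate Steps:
$C = -598$ ($C = -963 + 365 = -598$)
$C - \left(-1\right) \left(-974\right) = -598 - \left(-1\right) \left(-974\right) = -598 - 974 = -1572$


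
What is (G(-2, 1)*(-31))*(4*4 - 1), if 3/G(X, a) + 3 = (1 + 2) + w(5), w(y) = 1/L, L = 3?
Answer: -4185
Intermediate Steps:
w(y) = 1/3
G(X, a) = 9 (G(X, a) = 3/(-3 + ((1 + 2) + 1/3)) = 3/(-3 + (3 + 1/3)) = 3/(-3 + 10/3) = 3/(1/3) = 3*3 = 9)
(G(-2, 1)*(-31))*(4*4 - 1) = (9*(-31))*(4*4 - 1) = -279*(16 - 1) = -279*15 = -4185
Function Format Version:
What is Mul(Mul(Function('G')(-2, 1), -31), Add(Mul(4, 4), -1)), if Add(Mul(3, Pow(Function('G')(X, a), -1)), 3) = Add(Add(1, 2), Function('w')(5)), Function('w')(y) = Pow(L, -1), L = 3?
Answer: -4185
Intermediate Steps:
Function('w')(y) = Rational(1, 3) (Function('w')(y) = Pow(3, -1) = Rational(1, 3))
Function('G')(X, a) = 9 (Function('G')(X, a) = Mul(3, Pow(Add(-3, Add(Add(1, 2), Rational(1, 3))), -1)) = Mul(3, Pow(Add(-3, Add(3, Rational(1, 3))), -1)) = Mul(3, Pow(Add(-3, Rational(10, 3)), -1)) = Mul(3, Pow(Rational(1, 3), -1)) = Mul(3, 3) = 9)
Mul(Mul(Function('G')(-2, 1), -31), Add(Mul(4, 4), -1)) = Mul(Mul(9, -31), Add(Mul(4, 4), -1)) = Mul(-279, Add(16, -1)) = Mul(-279, 15) = -4185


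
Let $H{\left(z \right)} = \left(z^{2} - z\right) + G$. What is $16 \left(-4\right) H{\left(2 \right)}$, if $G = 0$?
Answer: $-128$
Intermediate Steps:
$H{\left(z \right)} = z^{2} - z$ ($H{\left(z \right)} = \left(z^{2} - z\right) + 0 = z^{2} - z$)
$16 \left(-4\right) H{\left(2 \right)} = 16 \left(-4\right) 2 \left(-1 + 2\right) = - 64 \cdot 2 \cdot 1 = \left(-64\right) 2 = -128$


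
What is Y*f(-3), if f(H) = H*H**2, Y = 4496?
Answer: -121392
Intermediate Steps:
f(H) = H**3
Y*f(-3) = 4496*(-3)**3 = 4496*(-27) = -121392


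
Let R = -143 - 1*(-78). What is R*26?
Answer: -1690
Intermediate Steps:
R = -65 (R = -143 + 78 = -65)
R*26 = -65*26 = -1690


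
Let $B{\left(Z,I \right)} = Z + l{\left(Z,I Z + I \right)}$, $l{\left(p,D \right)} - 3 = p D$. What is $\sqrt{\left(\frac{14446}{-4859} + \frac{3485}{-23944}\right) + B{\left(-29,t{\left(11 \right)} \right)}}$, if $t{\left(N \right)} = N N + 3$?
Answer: $\frac{\sqrt{202633665669657302}}{1418828} \approx 317.27$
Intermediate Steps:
$t{\left(N \right)} = 3 + N^{2}$ ($t{\left(N \right)} = N^{2} + 3 = 3 + N^{2}$)
$l{\left(p,D \right)} = 3 + D p$ ($l{\left(p,D \right)} = 3 + p D = 3 + D p$)
$B{\left(Z,I \right)} = 3 + Z + Z \left(I + I Z\right)$ ($B{\left(Z,I \right)} = Z + \left(3 + \left(I Z + I\right) Z\right) = Z + \left(3 + \left(I + I Z\right) Z\right) = Z + \left(3 + Z \left(I + I Z\right)\right) = 3 + Z + Z \left(I + I Z\right)$)
$\sqrt{\left(\frac{14446}{-4859} + \frac{3485}{-23944}\right) + B{\left(-29,t{\left(11 \right)} \right)}} = \sqrt{\left(\frac{14446}{-4859} + \frac{3485}{-23944}\right) + \left(3 - 29 + \left(3 + 11^{2}\right) \left(-29\right) \left(1 - 29\right)\right)} = \sqrt{\left(14446 \left(- \frac{1}{4859}\right) + 3485 \left(- \frac{1}{23944}\right)\right) + \left(3 - 29 + \left(3 + 121\right) \left(-29\right) \left(-28\right)\right)} = \sqrt{\left(- \frac{14446}{4859} - \frac{85}{584}\right) + \left(3 - 29 + 124 \left(-29\right) \left(-28\right)\right)} = \sqrt{- \frac{8849479}{2837656} + \left(3 - 29 + 100688\right)} = \sqrt{- \frac{8849479}{2837656} + 100662} = \sqrt{\frac{285635278793}{2837656}} = \frac{\sqrt{202633665669657302}}{1418828}$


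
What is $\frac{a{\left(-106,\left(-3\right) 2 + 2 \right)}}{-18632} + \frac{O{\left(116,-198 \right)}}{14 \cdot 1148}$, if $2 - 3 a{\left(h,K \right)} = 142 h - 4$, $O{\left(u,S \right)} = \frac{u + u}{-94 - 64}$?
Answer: $- \frac{1195340365}{4435655028} \approx -0.26948$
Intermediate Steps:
$O{\left(u,S \right)} = - \frac{u}{79}$ ($O{\left(u,S \right)} = \frac{2 u}{-158} = 2 u \left(- \frac{1}{158}\right) = - \frac{u}{79}$)
$a{\left(h,K \right)} = 2 - \frac{142 h}{3}$ ($a{\left(h,K \right)} = \frac{2}{3} - \frac{142 h - 4}{3} = \frac{2}{3} - \frac{-4 + 142 h}{3} = \frac{2}{3} - \left(- \frac{4}{3} + \frac{142 h}{3}\right) = 2 - \frac{142 h}{3}$)
$\frac{a{\left(-106,\left(-3\right) 2 + 2 \right)}}{-18632} + \frac{O{\left(116,-198 \right)}}{14 \cdot 1148} = \frac{2 - - \frac{15052}{3}}{-18632} + \frac{\left(- \frac{1}{79}\right) 116}{14 \cdot 1148} = \left(2 + \frac{15052}{3}\right) \left(- \frac{1}{18632}\right) - \frac{116}{79 \cdot 16072} = \frac{15058}{3} \left(- \frac{1}{18632}\right) - \frac{29}{317422} = - \frac{7529}{27948} - \frac{29}{317422} = - \frac{1195340365}{4435655028}$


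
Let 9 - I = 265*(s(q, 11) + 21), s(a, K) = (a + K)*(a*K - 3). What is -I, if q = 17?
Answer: 1370836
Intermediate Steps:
s(a, K) = (-3 + K*a)*(K + a) (s(a, K) = (K + a)*(K*a - 3) = (K + a)*(-3 + K*a) = (-3 + K*a)*(K + a))
I = -1370836 (I = 9 - 265*((-3*11 - 3*17 + 11*17**2 + 17*11**2) + 21) = 9 - 265*((-33 - 51 + 11*289 + 17*121) + 21) = 9 - 265*((-33 - 51 + 3179 + 2057) + 21) = 9 - 265*(5152 + 21) = 9 - 265*5173 = 9 - 1*1370845 = 9 - 1370845 = -1370836)
-I = -1*(-1370836) = 1370836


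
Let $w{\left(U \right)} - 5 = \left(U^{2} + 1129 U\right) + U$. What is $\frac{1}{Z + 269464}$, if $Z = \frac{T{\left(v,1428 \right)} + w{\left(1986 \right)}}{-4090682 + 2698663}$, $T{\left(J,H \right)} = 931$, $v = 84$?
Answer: $\frac{1392019}{375092818504} \approx 3.7111 \cdot 10^{-6}$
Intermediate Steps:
$w{\left(U \right)} = 5 + U^{2} + 1130 U$ ($w{\left(U \right)} = 5 + \left(\left(U^{2} + 1129 U\right) + U\right) = 5 + \left(U^{2} + 1130 U\right) = 5 + U^{2} + 1130 U$)
$Z = - \frac{6189312}{1392019}$ ($Z = \frac{931 + \left(5 + 1986^{2} + 1130 \cdot 1986\right)}{-4090682 + 2698663} = \frac{931 + \left(5 + 3944196 + 2244180\right)}{-1392019} = \left(931 + 6188381\right) \left(- \frac{1}{1392019}\right) = 6189312 \left(- \frac{1}{1392019}\right) = - \frac{6189312}{1392019} \approx -4.4463$)
$\frac{1}{Z + 269464} = \frac{1}{- \frac{6189312}{1392019} + 269464} = \frac{1}{\frac{375092818504}{1392019}} = \frac{1392019}{375092818504}$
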